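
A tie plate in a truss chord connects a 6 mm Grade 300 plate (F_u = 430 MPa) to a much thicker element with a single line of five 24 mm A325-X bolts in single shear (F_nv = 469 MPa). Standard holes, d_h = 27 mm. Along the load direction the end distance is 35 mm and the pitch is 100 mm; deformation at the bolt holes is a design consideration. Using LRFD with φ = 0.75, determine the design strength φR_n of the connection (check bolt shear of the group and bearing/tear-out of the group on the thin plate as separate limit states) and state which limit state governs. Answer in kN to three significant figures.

Bolt shear: A_b = π·24²/4 = 452.4 mm²; R_n = 469 × 452.4 × 5 × 1 / 1000 = 1061 kN → 0.75 × 1061 = 796 kN.
Bearing (1.2 l_c t F_u ≤ 2.4 d t F_u): upper limit = 2.4·24·6·430 / 1000 = 148.6 kN.
  Edge l_c = 35 − 27/2 = 21.5 → r_n = 66.56 kN; interior l_c = 100 − 27 = 73 → r_n = 148.6 kN.
  R_n,bearing = 1·66.56 + 4·148.6 = 661 kN → 0.75 × 661 = 496 kN.
Bearing governs: 496 kN.

496 kN (bearing governs)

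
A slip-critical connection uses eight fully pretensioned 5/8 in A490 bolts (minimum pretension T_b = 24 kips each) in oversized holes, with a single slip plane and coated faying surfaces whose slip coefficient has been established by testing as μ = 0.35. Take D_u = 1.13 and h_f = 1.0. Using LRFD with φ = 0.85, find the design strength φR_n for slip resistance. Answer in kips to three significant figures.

64.5 kips

R_n = μ · D_u · h_f · T_b · n_s · n_b = 0.35 × 1.13 × 1.0 × 24 × 1 × 8 = 75.94 kips.
Design strength φR_n = 0.85 × 75.94 = 64.5 kips.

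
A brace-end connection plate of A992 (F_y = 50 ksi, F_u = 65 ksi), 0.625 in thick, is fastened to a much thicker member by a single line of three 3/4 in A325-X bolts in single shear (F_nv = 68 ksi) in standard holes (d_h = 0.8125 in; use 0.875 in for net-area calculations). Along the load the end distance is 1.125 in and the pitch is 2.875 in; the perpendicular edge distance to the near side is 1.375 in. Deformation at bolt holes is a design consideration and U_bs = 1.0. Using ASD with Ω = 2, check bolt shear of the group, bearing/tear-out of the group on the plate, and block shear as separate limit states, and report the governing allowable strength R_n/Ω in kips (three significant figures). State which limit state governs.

45.1 kips (bolt shear governs)

Bolt shear: A_b = π·0.75²/4 = 0.4418 in²; R_n = 68 × 0.4418 × 3 × 1 = 90.12 kips → 90.12 / 2 = 45.1 kips.
Bearing: edge l_c = 0.7188, r_n = 35.04 kips; interior l_c = 2.062, r_n = 73.12 kips; R_n = 35.04 + 2·73.12 = 181.3 kips → 90.6 kips.
Block shear: A_gv = 4.297, A_nv = 2.93, A_nt = 0.5859 in²; R_n = min(0.6F_uA_nv, 0.6F_yA_gv) + U_bs·F_u·A_nt = 152.3 kips → 76.2 kips.
Bolt shear governs: 45.1 kips.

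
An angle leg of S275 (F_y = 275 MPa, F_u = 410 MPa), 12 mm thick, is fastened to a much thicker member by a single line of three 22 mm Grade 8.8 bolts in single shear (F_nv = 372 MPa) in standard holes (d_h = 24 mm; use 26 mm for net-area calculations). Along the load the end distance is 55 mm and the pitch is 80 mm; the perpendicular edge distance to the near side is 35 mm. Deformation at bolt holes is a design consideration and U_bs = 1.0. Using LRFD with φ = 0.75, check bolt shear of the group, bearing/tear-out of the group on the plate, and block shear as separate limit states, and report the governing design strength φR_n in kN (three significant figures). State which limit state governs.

Bolt shear: A_b = π·22²/4 = 380.1 mm²; R_n = 372 × 380.1 × 3 × 1 / 1000 = 424.2 kN → 0.75 × 424.2 = 318 kN.
Bearing: edge l_c = 43, r_n = 253.9 kN; interior l_c = 56, r_n = 259.8 kN; R_n = 253.9 + 2·259.8 = 773.4 kN → 580 kN.
Block shear: A_gv = 2580, A_nv = 1800, A_nt = 264 mm²; R_n = min(0.6F_uA_nv, 0.6F_yA_gv) + U_bs·F_u·A_nt = 533.9 kN → 400 kN.
Bolt shear governs: 318 kN.

318 kN (bolt shear governs)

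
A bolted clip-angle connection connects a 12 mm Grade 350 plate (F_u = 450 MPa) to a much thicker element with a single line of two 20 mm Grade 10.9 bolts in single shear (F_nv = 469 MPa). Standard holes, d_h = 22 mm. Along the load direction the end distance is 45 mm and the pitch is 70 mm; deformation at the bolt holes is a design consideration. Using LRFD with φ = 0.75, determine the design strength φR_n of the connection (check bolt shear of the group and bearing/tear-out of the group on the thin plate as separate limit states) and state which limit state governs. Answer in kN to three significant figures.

221 kN (bolt shear governs)

Bolt shear: A_b = π·20²/4 = 314.2 mm²; R_n = 469 × 314.2 × 2 × 1 / 1000 = 294.7 kN → 0.75 × 294.7 = 221 kN.
Bearing (1.2 l_c t F_u ≤ 2.4 d t F_u): upper limit = 2.4·20·12·450 / 1000 = 259.2 kN.
  Edge l_c = 45 − 22/2 = 34 → r_n = 220.3 kN; interior l_c = 70 − 22 = 48 → r_n = 259.2 kN.
  R_n,bearing = 1·220.3 + 1·259.2 = 479.5 kN → 0.75 × 479.5 = 360 kN.
Bolt shear governs: 221 kN.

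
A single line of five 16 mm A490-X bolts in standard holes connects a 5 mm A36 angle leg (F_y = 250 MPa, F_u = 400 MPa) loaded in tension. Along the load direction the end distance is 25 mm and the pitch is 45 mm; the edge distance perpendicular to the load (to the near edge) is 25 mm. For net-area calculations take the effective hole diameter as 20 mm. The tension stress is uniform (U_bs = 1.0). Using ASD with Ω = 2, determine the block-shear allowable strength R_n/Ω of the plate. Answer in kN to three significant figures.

Shear plane L_v = 25 + 4·45 = 205 mm; A_gv = 205 × 5 = 1025 mm².
A_nv = (205 − 4.5·20) × 5 = 575 mm².
A_nt = (25 − 0.5·20) × 5 = 75 mm².
0.6 F_u A_nv = 138 kN; 0.6 F_y A_gv = 153.8 kN → shear rupture governs the shear term.
R_n = 138 + 1.0 × 400 × 75 / 1000 = 168 kN.
Allowable strength R_n/Ω = 168 / 2 = 84 kN.

84 kN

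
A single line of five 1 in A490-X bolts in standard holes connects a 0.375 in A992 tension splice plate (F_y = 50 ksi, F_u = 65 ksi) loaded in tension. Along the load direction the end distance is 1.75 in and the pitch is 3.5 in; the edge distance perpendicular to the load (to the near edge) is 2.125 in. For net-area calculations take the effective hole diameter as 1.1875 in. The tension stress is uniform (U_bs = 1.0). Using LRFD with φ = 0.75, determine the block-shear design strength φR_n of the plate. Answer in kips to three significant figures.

Shear plane L_v = 1.75 + 4·3.5 = 15.75 in; A_gv = 15.75 × 0.375 = 5.906 in².
A_nv = (15.75 − 4.5·1.1875) × 0.375 = 3.902 in².
A_nt = (2.125 − 0.5·1.1875) × 0.375 = 0.5742 in².
0.6 F_u A_nv = 152.2 kips; 0.6 F_y A_gv = 177.2 kips → shear rupture governs the shear term.
R_n = 152.2 + 1.0 × 65 × 0.5742 = 189.5 kips.
Design strength φR_n = 0.75 × 189.5 = 142 kips.

142 kips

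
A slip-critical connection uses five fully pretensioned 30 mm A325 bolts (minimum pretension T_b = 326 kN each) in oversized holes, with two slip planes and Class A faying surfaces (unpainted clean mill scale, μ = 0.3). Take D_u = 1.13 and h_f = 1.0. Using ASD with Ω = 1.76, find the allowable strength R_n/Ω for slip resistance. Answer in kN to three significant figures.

R_n = μ · D_u · h_f · T_b · n_s · n_b = 0.3 × 1.13 × 1.0 × 326 × 2 × 5 = 1105 kN.
Allowable strength R_n/Ω = 1105 / 1.76 = 628 kN.

628 kN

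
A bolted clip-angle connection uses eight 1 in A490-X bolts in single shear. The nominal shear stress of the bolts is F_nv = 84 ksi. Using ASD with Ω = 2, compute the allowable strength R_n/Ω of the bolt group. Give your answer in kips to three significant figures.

A_b = π × 1² / 4 = 0.7854 in².
R_n = F_nv · A_b · n · n_s = 84 × 0.7854 × 8 × 1 = 527.8 kips.
Allowable strength R_n/Ω = 527.8 / 2 = 264 kips.

264 kips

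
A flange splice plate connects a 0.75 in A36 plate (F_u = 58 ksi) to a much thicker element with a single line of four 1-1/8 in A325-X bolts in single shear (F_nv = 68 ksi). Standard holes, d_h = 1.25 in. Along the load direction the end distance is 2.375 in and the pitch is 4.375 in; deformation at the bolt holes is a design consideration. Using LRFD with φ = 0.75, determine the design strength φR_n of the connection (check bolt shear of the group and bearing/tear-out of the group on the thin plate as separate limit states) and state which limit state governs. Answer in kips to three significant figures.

Bolt shear: A_b = π·1.125²/4 = 0.994 in²; R_n = 68 × 0.994 × 4 × 1 = 270.4 kips → 0.75 × 270.4 = 203 kips.
Bearing (1.2 l_c t F_u ≤ 2.4 d t F_u): upper limit = 2.4·1.125·0.75·58 = 117.4 kips.
  Edge l_c = 2.375 − 1.25/2 = 1.75 → r_n = 91.35 kips; interior l_c = 4.375 − 1.25 = 3.125 → r_n = 117.4 kips.
  R_n,bearing = 1·91.35 + 3·117.4 = 443.7 kips → 0.75 × 443.7 = 333 kips.
Bolt shear governs: 203 kips.

203 kips (bolt shear governs)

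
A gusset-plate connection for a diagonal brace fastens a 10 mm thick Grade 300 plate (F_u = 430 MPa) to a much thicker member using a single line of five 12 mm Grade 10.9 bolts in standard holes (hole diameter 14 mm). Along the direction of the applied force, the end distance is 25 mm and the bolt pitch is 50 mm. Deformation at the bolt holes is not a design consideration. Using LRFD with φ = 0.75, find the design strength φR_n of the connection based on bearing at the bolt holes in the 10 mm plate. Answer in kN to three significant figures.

551 kN

Per bolt r_n = 1.5 l_c t F_u ≤ 3.0 d t F_u; upper limit = 3.0 × 12 × 10 × 430 / 1000 = 154.8 kN.
Edge bolt: l_c = 25 − 14/2 = 18 mm → 1.5 × 18 × 10 × 430 / 1000 = 116.1 → r_n = 116.1 kN.
Interior bolts: l_c = 50 − 14 = 36 mm → 1.5 × 36 × 10 × 430 / 1000 = 232.2 → r_n = 154.8 kN.
R_n = 1 × 116.1 + 4 × 154.8 = 735.3 kN.
Design strength φR_n = 0.75 × 735.3 = 551 kN.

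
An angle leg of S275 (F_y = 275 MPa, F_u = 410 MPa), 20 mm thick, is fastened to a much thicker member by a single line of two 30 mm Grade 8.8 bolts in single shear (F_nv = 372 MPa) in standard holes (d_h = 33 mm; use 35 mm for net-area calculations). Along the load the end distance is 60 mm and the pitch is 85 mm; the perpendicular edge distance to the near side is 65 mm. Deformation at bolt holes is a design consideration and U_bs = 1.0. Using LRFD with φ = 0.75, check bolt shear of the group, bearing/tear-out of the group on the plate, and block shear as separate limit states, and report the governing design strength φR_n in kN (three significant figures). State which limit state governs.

394 kN (bolt shear governs)

Bolt shear: A_b = π·30²/4 = 706.9 mm²; R_n = 372 × 706.9 × 2 × 1 / 1000 = 525.9 kN → 0.75 × 525.9 = 394 kN.
Bearing: edge l_c = 43.5, r_n = 428 kN; interior l_c = 52, r_n = 511.7 kN; R_n = 428 + 1·511.7 = 939.7 kN → 705 kN.
Block shear: A_gv = 2900, A_nv = 1850, A_nt = 950 mm²; R_n = min(0.6F_uA_nv, 0.6F_yA_gv) + U_bs·F_u·A_nt = 844.6 kN → 633 kN.
Bolt shear governs: 394 kN.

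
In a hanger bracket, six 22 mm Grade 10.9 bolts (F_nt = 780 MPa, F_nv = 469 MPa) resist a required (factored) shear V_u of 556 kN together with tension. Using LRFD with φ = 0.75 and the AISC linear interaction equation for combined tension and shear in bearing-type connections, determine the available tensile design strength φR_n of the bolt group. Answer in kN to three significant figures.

810 kN

A_b = π·22²/4 = 380.1 mm²; f_rv = 556 × 1000 / (6 × 380.1) = 243.8 MPa.
F'_nt = 1.3 F_nt − (F_nt / φF_nv) f_rv = 1.3·780 − (780/(0.75·469))·243.8 = 473.4 MPa, capped at F_nt → F'_nt = 473.4 MPa.
R_n = F'_nt · A_b · n = 473.4 × 380.1 × 6 / 1000 = 1080 kN.
Design strength φR_n = 0.75 × 1080 = 810 kN.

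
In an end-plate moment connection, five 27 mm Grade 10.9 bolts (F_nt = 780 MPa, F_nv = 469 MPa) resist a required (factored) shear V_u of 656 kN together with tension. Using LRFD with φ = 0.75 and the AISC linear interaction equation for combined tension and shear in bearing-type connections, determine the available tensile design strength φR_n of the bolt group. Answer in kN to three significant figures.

1090 kN

A_b = π·27²/4 = 572.6 mm²; f_rv = 656 × 1000 / (5 × 572.6) = 229.1 MPa.
F'_nt = 1.3 F_nt − (F_nt / φF_nv) f_rv = 1.3·780 − (780/(0.75·469))·229.1 = 505.9 MPa, capped at F_nt → F'_nt = 505.9 MPa.
R_n = F'_nt · A_b · n = 505.9 × 572.6 × 5 / 1000 = 1448 kN.
Design strength φR_n = 0.75 × 1448 = 1090 kN.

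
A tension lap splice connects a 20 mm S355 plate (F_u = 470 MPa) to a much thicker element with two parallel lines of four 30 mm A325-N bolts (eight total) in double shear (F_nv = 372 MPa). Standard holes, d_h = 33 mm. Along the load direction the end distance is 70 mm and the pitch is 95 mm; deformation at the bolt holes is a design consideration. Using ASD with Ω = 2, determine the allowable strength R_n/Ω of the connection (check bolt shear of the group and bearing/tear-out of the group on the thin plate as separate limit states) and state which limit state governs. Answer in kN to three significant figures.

2100 kN (bolt shear governs)

Bolt shear: A_b = π·30²/4 = 706.9 mm²; R_n = 372 × 706.9 × 8 × 2 / 1000 = 4207 kN → 4207 / 2 = 2100 kN.
Bearing (1.2 l_c t F_u ≤ 2.4 d t F_u): upper limit = 2.4·30·20·470 / 1000 = 676.8 kN.
  Edge l_c = 70 − 33/2 = 53.5 → r_n = 603.5 kN; interior l_c = 95 − 33 = 62 → r_n = 676.8 kN.
  R_n,bearing = 2·603.5 + 6·676.8 = 5268 kN → 5268 / 2 = 2630 kN.
Bolt shear governs: 2100 kN.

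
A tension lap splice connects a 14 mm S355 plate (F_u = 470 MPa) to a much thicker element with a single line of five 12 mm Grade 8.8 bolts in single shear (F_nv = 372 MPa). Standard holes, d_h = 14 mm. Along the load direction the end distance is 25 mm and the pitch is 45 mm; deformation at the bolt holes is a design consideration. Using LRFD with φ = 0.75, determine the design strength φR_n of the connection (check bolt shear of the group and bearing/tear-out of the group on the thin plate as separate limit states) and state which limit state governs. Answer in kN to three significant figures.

Bolt shear: A_b = π·12²/4 = 113.1 mm²; R_n = 372 × 113.1 × 5 × 1 / 1000 = 210.4 kN → 0.75 × 210.4 = 158 kN.
Bearing (1.2 l_c t F_u ≤ 2.4 d t F_u): upper limit = 2.4·12·14·470 / 1000 = 189.5 kN.
  Edge l_c = 25 − 14/2 = 18 → r_n = 142.1 kN; interior l_c = 45 − 14 = 31 → r_n = 189.5 kN.
  R_n,bearing = 1·142.1 + 4·189.5 = 900.1 kN → 0.75 × 900.1 = 675 kN.
Bolt shear governs: 158 kN.

158 kN (bolt shear governs)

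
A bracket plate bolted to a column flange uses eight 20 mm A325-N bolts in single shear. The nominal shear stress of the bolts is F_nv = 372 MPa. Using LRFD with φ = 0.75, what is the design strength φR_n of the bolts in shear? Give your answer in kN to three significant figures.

A_b = π × 20² / 4 = 314.2 mm².
R_n = F_nv · A_b · n · n_s = 372 × 314.2 × 8 × 1 / 1000 = 934.9 kN.
Design strength φR_n = 0.75 × 934.9 = 701 kN.

701 kN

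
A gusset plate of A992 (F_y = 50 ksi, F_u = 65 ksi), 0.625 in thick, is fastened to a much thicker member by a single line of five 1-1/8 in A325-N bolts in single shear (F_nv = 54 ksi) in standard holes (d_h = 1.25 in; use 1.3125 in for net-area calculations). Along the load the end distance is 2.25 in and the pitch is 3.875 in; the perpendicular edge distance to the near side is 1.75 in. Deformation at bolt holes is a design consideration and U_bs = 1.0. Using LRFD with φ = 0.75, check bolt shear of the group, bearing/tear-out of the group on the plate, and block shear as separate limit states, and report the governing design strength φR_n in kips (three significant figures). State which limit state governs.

201 kips (bolt shear governs)

Bolt shear: A_b = π·1.125²/4 = 0.994 in²; R_n = 54 × 0.994 × 5 × 1 = 268.4 kips → 0.75 × 268.4 = 201 kips.
Bearing: edge l_c = 1.625, r_n = 79.22 kips; interior l_c = 2.625, r_n = 109.7 kips; R_n = 79.22 + 4·109.7 = 518 kips → 388 kips.
Block shear: A_gv = 11.09, A_nv = 7.402, A_nt = 0.6836 in²; R_n = min(0.6F_uA_nv, 0.6F_yA_gv) + U_bs·F_u·A_nt = 333.1 kips → 250 kips.
Bolt shear governs: 201 kips.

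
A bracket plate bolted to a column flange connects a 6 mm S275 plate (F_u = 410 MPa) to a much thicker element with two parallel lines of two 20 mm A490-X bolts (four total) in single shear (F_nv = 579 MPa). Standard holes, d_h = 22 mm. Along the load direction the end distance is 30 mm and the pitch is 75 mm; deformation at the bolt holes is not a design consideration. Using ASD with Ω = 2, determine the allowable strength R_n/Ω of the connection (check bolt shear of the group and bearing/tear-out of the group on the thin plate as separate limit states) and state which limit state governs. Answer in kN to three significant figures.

Bolt shear: A_b = π·20²/4 = 314.2 mm²; R_n = 579 × 314.2 × 4 × 1 / 1000 = 727.6 kN → 727.6 / 2 = 364 kN.
Bearing (1.5 l_c t F_u ≤ 3.0 d t F_u): upper limit = 3.0·20·6·410 / 1000 = 147.6 kN.
  Edge l_c = 30 − 22/2 = 19 → r_n = 70.11 kN; interior l_c = 75 − 22 = 53 → r_n = 147.6 kN.
  R_n,bearing = 2·70.11 + 2·147.6 = 435.4 kN → 435.4 / 2 = 218 kN.
Bearing governs: 218 kN.

218 kN (bearing governs)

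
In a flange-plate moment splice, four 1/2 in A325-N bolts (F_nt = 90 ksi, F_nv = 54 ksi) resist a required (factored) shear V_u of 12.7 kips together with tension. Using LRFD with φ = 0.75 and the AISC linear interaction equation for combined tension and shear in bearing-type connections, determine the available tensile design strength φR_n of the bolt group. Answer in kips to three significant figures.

A_b = π·0.5²/4 = 0.1963 in²; f_rv = 12.7 / (4 × 0.1963) = 16.17 ksi.
F'_nt = 1.3 F_nt − (F_nt / φF_nv) f_rv = 1.3·90 − (90/(0.75·54))·16.17 = 81.07 ksi, capped at F_nt → F'_nt = 81.07 ksi.
R_n = F'_nt · A_b · n = 81.07 × 0.1963 × 4 = 63.67 kips.
Design strength φR_n = 0.75 × 63.67 = 47.8 kips.

47.8 kips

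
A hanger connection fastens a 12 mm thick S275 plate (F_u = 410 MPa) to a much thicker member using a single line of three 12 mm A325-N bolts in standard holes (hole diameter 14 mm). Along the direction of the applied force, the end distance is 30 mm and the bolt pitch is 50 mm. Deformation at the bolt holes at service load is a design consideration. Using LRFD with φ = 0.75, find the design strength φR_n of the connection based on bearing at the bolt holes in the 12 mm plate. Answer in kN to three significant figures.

Per bolt r_n = 1.2 l_c t F_u ≤ 2.4 d t F_u; upper limit = 2.4 × 12 × 12 × 410 / 1000 = 141.7 kN.
Edge bolt: l_c = 30 − 14/2 = 23 mm → 1.2 × 23 × 12 × 410 / 1000 = 135.8 → r_n = 135.8 kN.
Interior bolts: l_c = 50 − 14 = 36 mm → 1.2 × 36 × 12 × 410 / 1000 = 212.5 → r_n = 141.7 kN.
R_n = 1 × 135.8 + 2 × 141.7 = 419.2 kN.
Design strength φR_n = 0.75 × 419.2 = 314 kN.

314 kN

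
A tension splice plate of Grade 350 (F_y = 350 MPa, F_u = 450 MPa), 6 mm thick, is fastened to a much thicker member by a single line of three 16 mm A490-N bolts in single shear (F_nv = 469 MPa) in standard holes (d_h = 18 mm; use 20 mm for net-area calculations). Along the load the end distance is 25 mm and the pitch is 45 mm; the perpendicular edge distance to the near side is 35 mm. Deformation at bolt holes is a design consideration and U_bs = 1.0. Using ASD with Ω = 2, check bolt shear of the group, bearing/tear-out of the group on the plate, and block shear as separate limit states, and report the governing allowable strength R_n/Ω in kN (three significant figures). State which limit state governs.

Bolt shear: A_b = π·16²/4 = 201.1 mm²; R_n = 469 × 201.1 × 3 × 1 / 1000 = 282.9 kN → 282.9 / 2 = 141 kN.
Bearing: edge l_c = 16, r_n = 51.84 kN; interior l_c = 27, r_n = 87.48 kN; R_n = 51.84 + 2·87.48 = 226.8 kN → 113 kN.
Block shear: A_gv = 690, A_nv = 390, A_nt = 150 mm²; R_n = min(0.6F_uA_nv, 0.6F_yA_gv) + U_bs·F_u·A_nt = 172.8 kN → 86.4 kN.
Block shear governs: 86.4 kN.

86.4 kN (block shear governs)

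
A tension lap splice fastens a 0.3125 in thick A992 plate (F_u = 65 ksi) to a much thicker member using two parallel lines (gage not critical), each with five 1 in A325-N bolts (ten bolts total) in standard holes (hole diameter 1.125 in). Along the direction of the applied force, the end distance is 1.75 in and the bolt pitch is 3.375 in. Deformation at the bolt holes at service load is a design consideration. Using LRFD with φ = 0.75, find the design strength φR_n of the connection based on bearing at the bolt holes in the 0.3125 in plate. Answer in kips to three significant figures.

336 kips

Per bolt r_n = 1.2 l_c t F_u ≤ 2.4 d t F_u; upper limit = 2.4 × 1 × 0.3125 × 65 = 48.75 kips.
Edge bolt: l_c = 1.75 − 1.125/2 = 1.188 in → 1.2 × 1.188 × 0.3125 × 65 = 28.95 → r_n = 28.95 kips.
Interior bolts: l_c = 3.375 − 1.125 = 2.25 in → 1.2 × 2.25 × 0.3125 × 65 = 54.84 → r_n = 48.75 kips.
R_n = 2 × 28.95 + 8 × 48.75 = 447.9 kips.
Design strength φR_n = 0.75 × 447.9 = 336 kips.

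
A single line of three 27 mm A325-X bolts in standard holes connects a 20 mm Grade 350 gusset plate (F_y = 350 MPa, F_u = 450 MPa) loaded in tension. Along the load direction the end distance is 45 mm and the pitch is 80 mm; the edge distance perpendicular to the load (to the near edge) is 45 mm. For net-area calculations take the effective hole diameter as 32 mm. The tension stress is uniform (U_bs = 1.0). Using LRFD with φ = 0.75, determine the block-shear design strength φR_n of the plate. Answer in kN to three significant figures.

Shear plane L_v = 45 + 2·80 = 205 mm; A_gv = 205 × 20 = 4100 mm².
A_nv = (205 − 2.5·32) × 20 = 2500 mm².
A_nt = (45 − 0.5·32) × 20 = 580 mm².
0.6 F_u A_nv = 675 kN; 0.6 F_y A_gv = 861 kN → shear rupture governs the shear term.
R_n = 675 + 1.0 × 450 × 580 / 1000 = 936 kN.
Design strength φR_n = 0.75 × 936 = 702 kN.

702 kN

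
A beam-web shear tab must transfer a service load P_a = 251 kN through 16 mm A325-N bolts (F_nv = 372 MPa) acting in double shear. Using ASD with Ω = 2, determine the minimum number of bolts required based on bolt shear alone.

4 bolts

A_b = π·16²/4 = 201.1 mm².
Per-bolt allowable strength R_n/Ω = 372 × 201.1 × 2 / 1000 / 2 = 74.8 kN.
n ≥ 251 / 74.8 = 3.356 → use 4 bolts.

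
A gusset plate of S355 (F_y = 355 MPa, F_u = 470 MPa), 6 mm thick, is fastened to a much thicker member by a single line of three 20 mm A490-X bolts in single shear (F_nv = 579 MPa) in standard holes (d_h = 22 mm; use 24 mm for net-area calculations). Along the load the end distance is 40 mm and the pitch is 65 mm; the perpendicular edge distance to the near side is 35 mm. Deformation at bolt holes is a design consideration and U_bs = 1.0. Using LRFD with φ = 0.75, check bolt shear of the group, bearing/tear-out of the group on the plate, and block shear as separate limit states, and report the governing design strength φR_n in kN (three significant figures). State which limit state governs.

Bolt shear: A_b = π·20²/4 = 314.2 mm²; R_n = 579 × 314.2 × 3 × 1 / 1000 = 545.7 kN → 0.75 × 545.7 = 409 kN.
Bearing: edge l_c = 29, r_n = 98.14 kN; interior l_c = 43, r_n = 135.4 kN; R_n = 98.14 + 2·135.4 = 368.9 kN → 277 kN.
Block shear: A_gv = 1020, A_nv = 660, A_nt = 138 mm²; R_n = min(0.6F_uA_nv, 0.6F_yA_gv) + U_bs·F_u·A_nt = 251 kN → 188 kN.
Block shear governs: 188 kN.

188 kN (block shear governs)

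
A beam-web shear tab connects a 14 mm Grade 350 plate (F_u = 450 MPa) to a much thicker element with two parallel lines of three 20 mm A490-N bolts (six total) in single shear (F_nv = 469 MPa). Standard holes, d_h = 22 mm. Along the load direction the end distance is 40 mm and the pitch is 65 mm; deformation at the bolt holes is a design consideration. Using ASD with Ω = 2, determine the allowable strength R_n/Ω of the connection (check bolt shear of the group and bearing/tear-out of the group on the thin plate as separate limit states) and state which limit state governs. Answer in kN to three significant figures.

442 kN (bolt shear governs)

Bolt shear: A_b = π·20²/4 = 314.2 mm²; R_n = 469 × 314.2 × 6 × 1 / 1000 = 884 kN → 884 / 2 = 442 kN.
Bearing (1.2 l_c t F_u ≤ 2.4 d t F_u): upper limit = 2.4·20·14·450 / 1000 = 302.4 kN.
  Edge l_c = 40 − 22/2 = 29 → r_n = 219.2 kN; interior l_c = 65 − 22 = 43 → r_n = 302.4 kN.
  R_n,bearing = 2·219.2 + 4·302.4 = 1648 kN → 1648 / 2 = 824 kN.
Bolt shear governs: 442 kN.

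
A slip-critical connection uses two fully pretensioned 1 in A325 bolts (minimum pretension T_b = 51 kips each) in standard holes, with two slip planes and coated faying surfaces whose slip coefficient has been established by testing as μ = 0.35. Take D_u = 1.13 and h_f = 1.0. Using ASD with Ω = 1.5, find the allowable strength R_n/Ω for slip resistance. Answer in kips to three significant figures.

R_n = μ · D_u · h_f · T_b · n_s · n_b = 0.35 × 1.13 × 1.0 × 51 × 2 × 2 = 80.68 kips.
Allowable strength R_n/Ω = 80.68 / 1.5 = 53.8 kips.

53.8 kips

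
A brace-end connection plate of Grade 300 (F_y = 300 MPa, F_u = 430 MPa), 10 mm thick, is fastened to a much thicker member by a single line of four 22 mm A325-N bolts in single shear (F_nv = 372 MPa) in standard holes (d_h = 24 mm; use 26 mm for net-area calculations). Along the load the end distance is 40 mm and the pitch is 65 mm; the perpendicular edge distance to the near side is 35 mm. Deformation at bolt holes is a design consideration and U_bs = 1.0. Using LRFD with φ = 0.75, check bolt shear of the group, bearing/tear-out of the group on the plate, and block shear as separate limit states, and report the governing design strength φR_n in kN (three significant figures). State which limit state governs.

Bolt shear: A_b = π·22²/4 = 380.1 mm²; R_n = 372 × 380.1 × 4 × 1 / 1000 = 565.6 kN → 0.75 × 565.6 = 424 kN.
Bearing: edge l_c = 28, r_n = 144.5 kN; interior l_c = 41, r_n = 211.6 kN; R_n = 144.5 + 3·211.6 = 779.2 kN → 584 kN.
Block shear: A_gv = 2350, A_nv = 1440, A_nt = 220 mm²; R_n = min(0.6F_uA_nv, 0.6F_yA_gv) + U_bs·F_u·A_nt = 466.1 kN → 350 kN.
Block shear governs: 350 kN.

350 kN (block shear governs)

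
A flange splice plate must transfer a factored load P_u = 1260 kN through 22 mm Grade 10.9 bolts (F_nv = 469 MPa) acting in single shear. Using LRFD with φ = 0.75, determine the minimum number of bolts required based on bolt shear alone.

10 bolts

A_b = π·22²/4 = 380.1 mm².
Per-bolt design strength φR_n = 0.75 × 469 × 380.1 × 1 / 1000 = 133.7 kN.
n ≥ 1260 / 133.7 = 9.423 → use 10 bolts.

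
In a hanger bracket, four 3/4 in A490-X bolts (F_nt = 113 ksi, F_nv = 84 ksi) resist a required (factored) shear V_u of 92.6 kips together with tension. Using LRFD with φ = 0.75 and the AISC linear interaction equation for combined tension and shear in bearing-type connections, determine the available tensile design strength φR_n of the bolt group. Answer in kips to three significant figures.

A_b = π·0.75²/4 = 0.4418 in²; f_rv = 92.6 / (4 × 0.4418) = 52.4 ksi.
F'_nt = 1.3 F_nt − (F_nt / φF_nv) f_rv = 1.3·113 − (113/(0.75·84))·52.4 = 52.91 ksi, capped at F_nt → F'_nt = 52.91 ksi.
R_n = F'_nt · A_b · n = 52.91 × 0.4418 × 4 = 93.5 kips.
Design strength φR_n = 0.75 × 93.5 = 70.1 kips.

70.1 kips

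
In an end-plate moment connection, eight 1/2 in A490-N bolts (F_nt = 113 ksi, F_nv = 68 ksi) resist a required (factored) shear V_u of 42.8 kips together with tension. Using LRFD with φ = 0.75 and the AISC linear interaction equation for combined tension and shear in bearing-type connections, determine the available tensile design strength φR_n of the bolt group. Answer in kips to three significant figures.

102 kips

A_b = π·0.5²/4 = 0.1963 in²; f_rv = 42.8 / (8 × 0.1963) = 27.25 ksi.
F'_nt = 1.3 F_nt − (F_nt / φF_nv) f_rv = 1.3·113 − (113/(0.75·68))·27.25 = 86.53 ksi, capped at F_nt → F'_nt = 86.53 ksi.
R_n = F'_nt · A_b · n = 86.53 × 0.1963 × 8 = 135.9 kips.
Design strength φR_n = 0.75 × 135.9 = 102 kips.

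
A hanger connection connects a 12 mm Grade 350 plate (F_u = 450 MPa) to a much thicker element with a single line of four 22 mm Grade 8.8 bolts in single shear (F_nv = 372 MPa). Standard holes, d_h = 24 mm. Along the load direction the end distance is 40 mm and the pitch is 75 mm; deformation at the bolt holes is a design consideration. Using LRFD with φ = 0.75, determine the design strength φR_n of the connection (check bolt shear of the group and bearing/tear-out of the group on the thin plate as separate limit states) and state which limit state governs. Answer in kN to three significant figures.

424 kN (bolt shear governs)

Bolt shear: A_b = π·22²/4 = 380.1 mm²; R_n = 372 × 380.1 × 4 × 1 / 1000 = 565.6 kN → 0.75 × 565.6 = 424 kN.
Bearing (1.2 l_c t F_u ≤ 2.4 d t F_u): upper limit = 2.4·22·12·450 / 1000 = 285.1 kN.
  Edge l_c = 40 − 24/2 = 28 → r_n = 181.4 kN; interior l_c = 75 − 24 = 51 → r_n = 285.1 kN.
  R_n,bearing = 1·181.4 + 3·285.1 = 1037 kN → 0.75 × 1037 = 778 kN.
Bolt shear governs: 424 kN.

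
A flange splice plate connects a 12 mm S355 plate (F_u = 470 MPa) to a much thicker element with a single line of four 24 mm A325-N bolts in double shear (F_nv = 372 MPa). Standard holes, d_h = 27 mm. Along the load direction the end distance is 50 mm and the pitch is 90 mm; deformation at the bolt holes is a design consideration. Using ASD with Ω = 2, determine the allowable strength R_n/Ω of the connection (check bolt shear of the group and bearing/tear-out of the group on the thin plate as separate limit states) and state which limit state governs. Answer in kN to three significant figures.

Bolt shear: A_b = π·24²/4 = 452.4 mm²; R_n = 372 × 452.4 × 4 × 2 / 1000 = 1346 kN → 1346 / 2 = 673 kN.
Bearing (1.2 l_c t F_u ≤ 2.4 d t F_u): upper limit = 2.4·24·12·470 / 1000 = 324.9 kN.
  Edge l_c = 50 − 27/2 = 36.5 → r_n = 247 kN; interior l_c = 90 − 27 = 63 → r_n = 324.9 kN.
  R_n,bearing = 1·247 + 3·324.9 = 1222 kN → 1222 / 2 = 611 kN.
Bearing governs: 611 kN.

611 kN (bearing governs)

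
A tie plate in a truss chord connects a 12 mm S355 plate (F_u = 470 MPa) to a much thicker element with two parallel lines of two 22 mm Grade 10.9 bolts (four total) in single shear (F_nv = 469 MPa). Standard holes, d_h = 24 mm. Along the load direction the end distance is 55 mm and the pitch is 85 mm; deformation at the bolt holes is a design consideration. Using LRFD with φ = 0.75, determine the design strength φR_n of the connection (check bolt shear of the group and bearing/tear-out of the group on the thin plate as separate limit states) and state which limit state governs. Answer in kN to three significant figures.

Bolt shear: A_b = π·22²/4 = 380.1 mm²; R_n = 469 × 380.1 × 4 × 1 / 1000 = 713.1 kN → 0.75 × 713.1 = 535 kN.
Bearing (1.2 l_c t F_u ≤ 2.4 d t F_u): upper limit = 2.4·22·12·470 / 1000 = 297.8 kN.
  Edge l_c = 55 − 24/2 = 43 → r_n = 291 kN; interior l_c = 85 − 24 = 61 → r_n = 297.8 kN.
  R_n,bearing = 2·291 + 2·297.8 = 1178 kN → 0.75 × 1178 = 883 kN.
Bolt shear governs: 535 kN.

535 kN (bolt shear governs)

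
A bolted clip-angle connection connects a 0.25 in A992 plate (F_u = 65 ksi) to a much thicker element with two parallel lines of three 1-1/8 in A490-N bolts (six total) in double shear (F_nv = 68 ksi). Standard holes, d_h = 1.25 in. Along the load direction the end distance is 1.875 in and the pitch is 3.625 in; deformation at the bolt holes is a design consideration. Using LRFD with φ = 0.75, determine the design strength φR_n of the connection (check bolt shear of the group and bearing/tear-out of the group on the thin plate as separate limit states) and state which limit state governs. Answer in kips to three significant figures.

Bolt shear: A_b = π·1.125²/4 = 0.994 in²; R_n = 68 × 0.994 × 6 × 2 = 811.1 kips → 0.75 × 811.1 = 608 kips.
Bearing (1.2 l_c t F_u ≤ 2.4 d t F_u): upper limit = 2.4·1.125·0.25·65 = 43.87 kips.
  Edge l_c = 1.875 − 1.25/2 = 1.25 → r_n = 24.38 kips; interior l_c = 3.625 − 1.25 = 2.375 → r_n = 43.87 kips.
  R_n,bearing = 2·24.38 + 4·43.87 = 224.2 kips → 0.75 × 224.2 = 168 kips.
Bearing governs: 168 kips.

168 kips (bearing governs)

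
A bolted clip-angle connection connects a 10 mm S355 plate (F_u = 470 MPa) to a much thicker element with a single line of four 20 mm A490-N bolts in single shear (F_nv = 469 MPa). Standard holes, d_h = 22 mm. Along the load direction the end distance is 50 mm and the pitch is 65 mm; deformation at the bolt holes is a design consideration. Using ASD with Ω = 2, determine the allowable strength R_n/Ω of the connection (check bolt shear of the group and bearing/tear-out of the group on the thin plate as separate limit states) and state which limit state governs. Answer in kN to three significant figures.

295 kN (bolt shear governs)

Bolt shear: A_b = π·20²/4 = 314.2 mm²; R_n = 469 × 314.2 × 4 × 1 / 1000 = 589.4 kN → 589.4 / 2 = 295 kN.
Bearing (1.2 l_c t F_u ≤ 2.4 d t F_u): upper limit = 2.4·20·10·470 / 1000 = 225.6 kN.
  Edge l_c = 50 − 22/2 = 39 → r_n = 220 kN; interior l_c = 65 − 22 = 43 → r_n = 225.6 kN.
  R_n,bearing = 1·220 + 3·225.6 = 896.8 kN → 896.8 / 2 = 448 kN.
Bolt shear governs: 295 kN.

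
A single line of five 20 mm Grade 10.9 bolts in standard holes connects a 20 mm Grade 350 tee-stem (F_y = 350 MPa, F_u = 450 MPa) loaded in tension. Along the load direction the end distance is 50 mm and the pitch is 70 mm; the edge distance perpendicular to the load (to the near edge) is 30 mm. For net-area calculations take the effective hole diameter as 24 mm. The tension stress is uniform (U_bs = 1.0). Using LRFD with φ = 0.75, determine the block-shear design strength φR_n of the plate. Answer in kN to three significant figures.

1020 kN

Shear plane L_v = 50 + 4·70 = 330 mm; A_gv = 330 × 20 = 6600 mm².
A_nv = (330 − 4.5·24) × 20 = 4440 mm².
A_nt = (30 − 0.5·24) × 20 = 360 mm².
0.6 F_u A_nv = 1199 kN; 0.6 F_y A_gv = 1386 kN → shear rupture governs the shear term.
R_n = 1199 + 1.0 × 450 × 360 / 1000 = 1361 kN.
Design strength φR_n = 0.75 × 1361 = 1020 kN.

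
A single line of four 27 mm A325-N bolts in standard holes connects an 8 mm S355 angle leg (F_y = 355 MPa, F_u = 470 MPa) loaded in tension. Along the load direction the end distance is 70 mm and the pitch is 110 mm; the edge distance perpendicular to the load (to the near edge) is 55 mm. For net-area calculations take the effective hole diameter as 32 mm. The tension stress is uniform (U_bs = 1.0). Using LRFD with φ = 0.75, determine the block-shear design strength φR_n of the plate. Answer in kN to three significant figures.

597 kN

Shear plane L_v = 70 + 3·110 = 400 mm; A_gv = 400 × 8 = 3200 mm².
A_nv = (400 − 3.5·32) × 8 = 2304 mm².
A_nt = (55 − 0.5·32) × 8 = 312 mm².
0.6 F_u A_nv = 649.7 kN; 0.6 F_y A_gv = 681.6 kN → shear rupture governs the shear term.
R_n = 649.7 + 1.0 × 470 × 312 / 1000 = 796.4 kN.
Design strength φR_n = 0.75 × 796.4 = 597 kN.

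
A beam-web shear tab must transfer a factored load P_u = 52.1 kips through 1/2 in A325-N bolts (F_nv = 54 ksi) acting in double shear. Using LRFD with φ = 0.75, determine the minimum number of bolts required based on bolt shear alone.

A_b = π·0.5²/4 = 0.1963 in².
Per-bolt design strength φR_n = 0.75 × 54 × 0.1963 × 2 = 15.9 kips.
n ≥ 52.1 / 15.9 = 3.276 → use 4 bolts.

4 bolts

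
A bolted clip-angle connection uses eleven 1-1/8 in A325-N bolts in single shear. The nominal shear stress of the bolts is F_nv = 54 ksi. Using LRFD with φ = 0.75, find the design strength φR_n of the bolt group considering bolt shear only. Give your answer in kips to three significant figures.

A_b = π × 1.125² / 4 = 0.994 in².
R_n = F_nv · A_b · n · n_s = 54 × 0.994 × 11 × 1 = 590.4 kips.
Design strength φR_n = 0.75 × 590.4 = 443 kips.

443 kips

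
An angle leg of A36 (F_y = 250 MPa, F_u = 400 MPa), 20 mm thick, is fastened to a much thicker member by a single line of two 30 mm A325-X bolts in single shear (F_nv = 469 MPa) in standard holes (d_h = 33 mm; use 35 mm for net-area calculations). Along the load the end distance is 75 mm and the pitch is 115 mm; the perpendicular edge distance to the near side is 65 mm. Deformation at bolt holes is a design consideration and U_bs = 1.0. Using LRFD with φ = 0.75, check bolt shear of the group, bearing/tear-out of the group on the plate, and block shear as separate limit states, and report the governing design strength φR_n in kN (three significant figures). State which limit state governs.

497 kN (bolt shear governs)

Bolt shear: A_b = π·30²/4 = 706.9 mm²; R_n = 469 × 706.9 × 2 × 1 / 1000 = 663 kN → 0.75 × 663 = 497 kN.
Bearing: edge l_c = 58.5, r_n = 561.6 kN; interior l_c = 82, r_n = 576 kN; R_n = 561.6 + 1·576 = 1138 kN → 853 kN.
Block shear: A_gv = 3800, A_nv = 2750, A_nt = 950 mm²; R_n = min(0.6F_uA_nv, 0.6F_yA_gv) + U_bs·F_u·A_nt = 950 kN → 712 kN.
Bolt shear governs: 497 kN.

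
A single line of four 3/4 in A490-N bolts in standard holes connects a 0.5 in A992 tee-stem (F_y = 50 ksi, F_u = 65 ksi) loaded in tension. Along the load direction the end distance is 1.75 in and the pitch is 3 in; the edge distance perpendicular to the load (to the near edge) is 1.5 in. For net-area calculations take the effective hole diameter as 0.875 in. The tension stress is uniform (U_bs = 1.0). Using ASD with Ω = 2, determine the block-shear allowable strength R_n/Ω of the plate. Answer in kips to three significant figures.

92.2 kips

Shear plane L_v = 1.75 + 3·3 = 10.75 in; A_gv = 10.75 × 0.5 = 5.375 in².
A_nv = (10.75 − 3.5·0.875) × 0.5 = 3.844 in².
A_nt = (1.5 − 0.5·0.875) × 0.5 = 0.5312 in².
0.6 F_u A_nv = 149.9 kips; 0.6 F_y A_gv = 161.2 kips → shear rupture governs the shear term.
R_n = 149.9 + 1.0 × 65 × 0.5312 = 184.4 kips.
Allowable strength R_n/Ω = 184.4 / 2 = 92.2 kips.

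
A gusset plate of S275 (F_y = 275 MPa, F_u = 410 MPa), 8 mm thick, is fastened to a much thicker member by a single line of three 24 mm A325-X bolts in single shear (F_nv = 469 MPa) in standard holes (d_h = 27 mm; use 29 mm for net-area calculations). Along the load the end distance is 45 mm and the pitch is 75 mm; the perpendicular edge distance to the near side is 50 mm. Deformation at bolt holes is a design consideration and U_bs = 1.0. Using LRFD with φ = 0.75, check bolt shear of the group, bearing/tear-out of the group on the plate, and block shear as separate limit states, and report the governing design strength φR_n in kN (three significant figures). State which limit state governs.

Bolt shear: A_b = π·24²/4 = 452.4 mm²; R_n = 469 × 452.4 × 3 × 1 / 1000 = 636.5 kN → 0.75 × 636.5 = 477 kN.
Bearing: edge l_c = 31.5, r_n = 124 kN; interior l_c = 48, r_n = 188.9 kN; R_n = 124 + 2·188.9 = 501.8 kN → 376 kN.
Block shear: A_gv = 1560, A_nv = 980, A_nt = 284 mm²; R_n = min(0.6F_uA_nv, 0.6F_yA_gv) + U_bs·F_u·A_nt = 357.5 kN → 268 kN.
Block shear governs: 268 kN.

268 kN (block shear governs)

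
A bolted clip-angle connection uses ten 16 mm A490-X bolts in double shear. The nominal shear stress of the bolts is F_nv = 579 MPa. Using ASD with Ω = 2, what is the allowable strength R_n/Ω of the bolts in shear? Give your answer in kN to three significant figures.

A_b = π × 16² / 4 = 201.1 mm².
R_n = F_nv · A_b · n · n_s = 579 × 201.1 × 10 × 2 / 1000 = 2328 kN.
Allowable strength R_n/Ω = 2328 / 2 = 1160 kN.

1160 kN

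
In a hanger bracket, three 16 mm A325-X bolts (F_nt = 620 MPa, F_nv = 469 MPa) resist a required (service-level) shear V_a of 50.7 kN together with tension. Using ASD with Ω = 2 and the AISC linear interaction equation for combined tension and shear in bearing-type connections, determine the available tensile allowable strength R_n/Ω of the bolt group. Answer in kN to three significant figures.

A_b = π·16²/4 = 201.1 mm²; f_rv = 50.7 × 1000 / (3 × 201.1) = 84.05 MPa.
F'_nt = 1.3 F_nt − (Ω F_nt / F_nv) f_rv = 1.3·620 − (2·620/469)·84.05 = 583.8 MPa, capped at F_nt → F'_nt = 583.8 MPa.
R_n = F'_nt · A_b · n = 583.8 × 201.1 × 3 / 1000 = 352.1 kN.
Allowable strength R_n/Ω = 352.1 / 2 = 176 kN.

176 kN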